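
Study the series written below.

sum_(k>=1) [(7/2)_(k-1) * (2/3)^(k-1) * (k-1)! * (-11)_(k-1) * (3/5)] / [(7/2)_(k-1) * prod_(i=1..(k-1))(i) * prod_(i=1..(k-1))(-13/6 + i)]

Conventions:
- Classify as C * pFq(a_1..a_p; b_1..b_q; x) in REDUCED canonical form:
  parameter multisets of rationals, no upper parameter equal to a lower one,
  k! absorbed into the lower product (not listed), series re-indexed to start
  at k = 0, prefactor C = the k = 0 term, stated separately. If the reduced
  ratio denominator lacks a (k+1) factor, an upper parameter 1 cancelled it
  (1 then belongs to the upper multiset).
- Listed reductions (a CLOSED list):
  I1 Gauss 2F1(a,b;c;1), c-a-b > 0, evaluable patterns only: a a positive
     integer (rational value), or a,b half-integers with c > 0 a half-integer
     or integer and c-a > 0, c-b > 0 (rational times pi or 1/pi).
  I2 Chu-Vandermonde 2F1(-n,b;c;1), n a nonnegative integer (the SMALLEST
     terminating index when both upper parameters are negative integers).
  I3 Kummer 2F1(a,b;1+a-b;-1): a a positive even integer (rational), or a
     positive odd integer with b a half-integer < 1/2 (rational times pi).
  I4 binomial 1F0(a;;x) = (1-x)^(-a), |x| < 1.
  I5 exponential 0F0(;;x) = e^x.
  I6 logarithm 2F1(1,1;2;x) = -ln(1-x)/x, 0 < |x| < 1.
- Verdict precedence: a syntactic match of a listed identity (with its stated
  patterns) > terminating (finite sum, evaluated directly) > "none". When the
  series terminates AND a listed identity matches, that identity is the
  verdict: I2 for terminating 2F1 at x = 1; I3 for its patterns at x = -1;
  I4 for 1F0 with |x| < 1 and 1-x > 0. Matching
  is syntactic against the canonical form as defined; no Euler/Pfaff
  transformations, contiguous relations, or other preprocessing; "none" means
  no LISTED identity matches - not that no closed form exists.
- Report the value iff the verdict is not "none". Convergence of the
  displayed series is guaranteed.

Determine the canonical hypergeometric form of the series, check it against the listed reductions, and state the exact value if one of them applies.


With C = 3/5: the canonical form is 2F1(-11, 1; -7/6; 2/3). Verdict: terminating - upper parameter -11 makes this a finite sum (last index 11), evaluated exactly. Hence: -11251593111/40532219315.

The tell: with t_0 = 3/5, the lower running product (prefactor 3/5) is a rising factorial.
Ratio: r(k) = (2/3) * (k-11) (k+1) / [(k-7/6) (k+1)] - rational in k, leading ratio (2/3); with t_0 = 3/5, classification follows.


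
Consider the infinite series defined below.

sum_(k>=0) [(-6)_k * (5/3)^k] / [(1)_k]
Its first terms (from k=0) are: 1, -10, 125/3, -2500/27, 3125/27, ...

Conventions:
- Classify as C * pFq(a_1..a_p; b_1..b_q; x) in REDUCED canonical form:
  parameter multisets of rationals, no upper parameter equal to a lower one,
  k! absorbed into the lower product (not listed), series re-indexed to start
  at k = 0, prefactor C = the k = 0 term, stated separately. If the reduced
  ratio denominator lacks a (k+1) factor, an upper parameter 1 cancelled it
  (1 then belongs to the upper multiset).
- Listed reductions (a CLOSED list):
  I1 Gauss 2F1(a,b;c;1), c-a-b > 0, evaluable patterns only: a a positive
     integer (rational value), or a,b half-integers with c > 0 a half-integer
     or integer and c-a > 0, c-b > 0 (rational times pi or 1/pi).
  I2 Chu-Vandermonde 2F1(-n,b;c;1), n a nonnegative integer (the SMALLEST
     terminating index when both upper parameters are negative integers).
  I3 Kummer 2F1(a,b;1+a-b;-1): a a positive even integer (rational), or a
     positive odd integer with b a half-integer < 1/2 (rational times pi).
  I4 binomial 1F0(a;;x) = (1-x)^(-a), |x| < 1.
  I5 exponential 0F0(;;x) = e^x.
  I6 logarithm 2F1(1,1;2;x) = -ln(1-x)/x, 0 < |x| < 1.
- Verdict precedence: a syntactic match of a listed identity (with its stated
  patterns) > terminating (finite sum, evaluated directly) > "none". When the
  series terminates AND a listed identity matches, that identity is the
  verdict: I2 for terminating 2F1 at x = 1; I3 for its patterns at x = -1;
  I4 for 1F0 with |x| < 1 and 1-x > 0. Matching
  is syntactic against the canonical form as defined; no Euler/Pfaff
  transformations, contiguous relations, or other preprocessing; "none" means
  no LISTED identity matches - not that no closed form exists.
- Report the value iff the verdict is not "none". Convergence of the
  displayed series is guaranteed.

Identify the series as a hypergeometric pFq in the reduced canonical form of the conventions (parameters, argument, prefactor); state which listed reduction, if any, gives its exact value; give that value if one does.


Canonical form: C = 1 times 1F0 with upper {-6}, lower {-}, x = 5/3. Verdict: terminating - no listed pattern fits, but -6 in the upper list cuts the series at k = 6; direct evaluation. Hence: 64/729.

Structural cue: x = (5/3) and (1)_k (C = 1) is k! itself.
Step ratio: r(k) = (5/3) * (k-6) / [(k+1)] - rational in k, leading ratio (5/3); with t_0 = 1, classification follows.


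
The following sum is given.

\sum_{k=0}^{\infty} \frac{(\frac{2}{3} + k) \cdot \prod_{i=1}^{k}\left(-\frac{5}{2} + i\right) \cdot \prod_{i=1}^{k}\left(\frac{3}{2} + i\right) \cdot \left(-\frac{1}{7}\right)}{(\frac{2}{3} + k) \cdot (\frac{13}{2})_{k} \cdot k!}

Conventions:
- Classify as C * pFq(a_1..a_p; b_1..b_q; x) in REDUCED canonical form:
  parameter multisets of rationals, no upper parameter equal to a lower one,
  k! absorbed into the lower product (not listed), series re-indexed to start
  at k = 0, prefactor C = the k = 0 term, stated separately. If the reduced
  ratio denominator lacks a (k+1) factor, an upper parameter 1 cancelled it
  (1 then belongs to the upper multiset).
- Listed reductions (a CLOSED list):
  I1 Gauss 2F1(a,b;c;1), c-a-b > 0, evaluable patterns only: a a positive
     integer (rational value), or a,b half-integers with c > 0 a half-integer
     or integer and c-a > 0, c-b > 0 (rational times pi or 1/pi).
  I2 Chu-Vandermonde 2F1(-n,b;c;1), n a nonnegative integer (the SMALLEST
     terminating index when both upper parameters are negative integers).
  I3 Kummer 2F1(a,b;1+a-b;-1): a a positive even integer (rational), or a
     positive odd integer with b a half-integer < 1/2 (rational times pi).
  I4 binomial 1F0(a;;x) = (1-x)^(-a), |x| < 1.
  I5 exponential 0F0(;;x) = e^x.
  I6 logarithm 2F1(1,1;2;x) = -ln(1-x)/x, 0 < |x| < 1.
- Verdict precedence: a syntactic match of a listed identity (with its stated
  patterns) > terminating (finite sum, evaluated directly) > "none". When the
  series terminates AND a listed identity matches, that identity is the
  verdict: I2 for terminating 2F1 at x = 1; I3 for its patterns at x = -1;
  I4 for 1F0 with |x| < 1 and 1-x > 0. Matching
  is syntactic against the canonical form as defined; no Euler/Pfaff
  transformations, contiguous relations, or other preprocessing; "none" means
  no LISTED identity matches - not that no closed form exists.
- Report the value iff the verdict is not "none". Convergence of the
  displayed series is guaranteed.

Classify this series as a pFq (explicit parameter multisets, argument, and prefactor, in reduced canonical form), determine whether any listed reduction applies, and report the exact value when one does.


Key step: x = 1 and the running product (C = -1/7) telescopes to a rising factorial.
Ratio: r(k) = 1 * (k-\frac{3}{2}) (k+\frac{5}{2}) / [(k+\frac{13}{2}) (k+1)] ; factor over Q: parameters, x = 1, and C = -\frac{1}{7}.

Prefactor -\frac{1}{7}, argument 1: 2F1 with upper {-\frac{3}{2}, \frac{5}{2}} over lower {\frac{13}{2}}. Verdict: Gauss (I1, half-integer pattern) fires (x = 1; upper {-\frac{3}{2}, \frac{5}{2}} half-integers, c = \frac{13}{2} in the evaluable pattern). Its exact value is \left(-\frac{1485}{65536}\right) \cdot \pi.


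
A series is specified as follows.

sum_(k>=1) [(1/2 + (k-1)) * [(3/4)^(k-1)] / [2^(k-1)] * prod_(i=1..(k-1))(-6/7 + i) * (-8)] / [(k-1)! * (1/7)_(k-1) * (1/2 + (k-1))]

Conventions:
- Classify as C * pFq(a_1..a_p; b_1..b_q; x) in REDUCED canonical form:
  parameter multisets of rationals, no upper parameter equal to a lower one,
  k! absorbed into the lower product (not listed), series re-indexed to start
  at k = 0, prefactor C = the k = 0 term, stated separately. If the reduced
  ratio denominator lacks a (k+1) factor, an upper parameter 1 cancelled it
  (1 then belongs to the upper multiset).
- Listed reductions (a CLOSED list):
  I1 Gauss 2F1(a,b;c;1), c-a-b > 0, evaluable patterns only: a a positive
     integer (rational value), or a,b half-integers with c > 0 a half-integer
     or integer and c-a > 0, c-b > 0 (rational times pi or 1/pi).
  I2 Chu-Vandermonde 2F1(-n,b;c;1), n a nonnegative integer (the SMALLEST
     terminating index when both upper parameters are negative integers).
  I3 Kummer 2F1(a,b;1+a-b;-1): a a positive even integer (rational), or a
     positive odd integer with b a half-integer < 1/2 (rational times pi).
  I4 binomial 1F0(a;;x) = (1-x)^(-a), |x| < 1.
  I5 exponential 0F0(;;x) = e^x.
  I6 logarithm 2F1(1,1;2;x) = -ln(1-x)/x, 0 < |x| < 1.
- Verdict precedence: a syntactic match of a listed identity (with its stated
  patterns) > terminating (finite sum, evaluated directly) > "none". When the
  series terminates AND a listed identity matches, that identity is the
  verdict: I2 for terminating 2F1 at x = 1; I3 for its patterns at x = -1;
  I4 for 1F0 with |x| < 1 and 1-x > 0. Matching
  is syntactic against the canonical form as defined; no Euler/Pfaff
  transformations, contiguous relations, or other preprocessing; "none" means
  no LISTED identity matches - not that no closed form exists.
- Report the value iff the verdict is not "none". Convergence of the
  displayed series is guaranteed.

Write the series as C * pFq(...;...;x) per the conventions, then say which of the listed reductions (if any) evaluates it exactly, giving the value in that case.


Classification (C = -8): 0F0 with upper {-}, lower {-}, argument x = 3/8. Verdict: exponential (I5) applies (the 0F0 exponential series at x = 3/8). Its exact value is (-8) * e^(3/8).

Key observation: x = (3/8) and the parameter 1/7 appears in both the upper and lower lists and cancels (alongside the other common factor).
Step ratio: r(k) = (3/8) * 1 / [(k+1)] - rational; roots negated = parameters, x = (3/8), C = -8.


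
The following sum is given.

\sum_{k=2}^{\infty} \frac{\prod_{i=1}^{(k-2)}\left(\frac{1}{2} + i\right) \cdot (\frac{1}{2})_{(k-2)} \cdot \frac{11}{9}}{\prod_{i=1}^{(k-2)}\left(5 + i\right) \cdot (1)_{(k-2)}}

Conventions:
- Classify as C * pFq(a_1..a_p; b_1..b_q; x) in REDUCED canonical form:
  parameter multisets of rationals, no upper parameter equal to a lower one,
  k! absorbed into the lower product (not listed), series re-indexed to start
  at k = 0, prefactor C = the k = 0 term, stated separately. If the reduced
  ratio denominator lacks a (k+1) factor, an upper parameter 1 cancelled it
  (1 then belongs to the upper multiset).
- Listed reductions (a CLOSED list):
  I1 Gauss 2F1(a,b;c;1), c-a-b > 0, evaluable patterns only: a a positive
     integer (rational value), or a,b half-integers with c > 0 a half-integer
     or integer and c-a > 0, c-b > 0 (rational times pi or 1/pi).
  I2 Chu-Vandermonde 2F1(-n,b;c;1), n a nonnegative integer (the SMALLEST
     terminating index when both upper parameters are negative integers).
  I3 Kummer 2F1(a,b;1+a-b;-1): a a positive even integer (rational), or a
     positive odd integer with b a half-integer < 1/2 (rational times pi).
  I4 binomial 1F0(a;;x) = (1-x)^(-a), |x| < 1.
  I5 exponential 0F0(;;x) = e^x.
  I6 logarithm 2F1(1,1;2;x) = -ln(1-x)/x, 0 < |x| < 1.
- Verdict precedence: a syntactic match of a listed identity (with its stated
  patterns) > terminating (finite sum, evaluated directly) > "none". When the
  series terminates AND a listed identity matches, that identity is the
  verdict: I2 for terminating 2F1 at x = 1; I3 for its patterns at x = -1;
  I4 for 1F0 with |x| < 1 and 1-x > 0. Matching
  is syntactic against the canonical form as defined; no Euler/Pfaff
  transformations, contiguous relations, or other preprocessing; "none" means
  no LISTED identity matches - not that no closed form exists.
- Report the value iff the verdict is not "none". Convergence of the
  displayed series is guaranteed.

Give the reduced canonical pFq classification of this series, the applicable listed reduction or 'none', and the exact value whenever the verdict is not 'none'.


With C = \frac{11}{9}: the canonical form is 2F1(\frac{1}{2}, \frac{3}{2}; 6; 1). Verdict: Gauss (I1, half-integer pattern) fires (x = 1; upper {\frac{1}{2}, \frac{3}{2}} half-integers, c = 6 in the evaluable pattern). Exact value: \frac{90112}{19845} / \pi.

Structural cue: x = 1 and the running product (prefactor 11/9) telescopes to a rising factorial.
Adjacent-term ratio: r(k) = 1 * (k+\frac{1}{2}) (k+\frac{3}{2}) / [(k+6) (k+1)] - rational; roots negated = parameters, x = 1, C = \frac{11}{9}.


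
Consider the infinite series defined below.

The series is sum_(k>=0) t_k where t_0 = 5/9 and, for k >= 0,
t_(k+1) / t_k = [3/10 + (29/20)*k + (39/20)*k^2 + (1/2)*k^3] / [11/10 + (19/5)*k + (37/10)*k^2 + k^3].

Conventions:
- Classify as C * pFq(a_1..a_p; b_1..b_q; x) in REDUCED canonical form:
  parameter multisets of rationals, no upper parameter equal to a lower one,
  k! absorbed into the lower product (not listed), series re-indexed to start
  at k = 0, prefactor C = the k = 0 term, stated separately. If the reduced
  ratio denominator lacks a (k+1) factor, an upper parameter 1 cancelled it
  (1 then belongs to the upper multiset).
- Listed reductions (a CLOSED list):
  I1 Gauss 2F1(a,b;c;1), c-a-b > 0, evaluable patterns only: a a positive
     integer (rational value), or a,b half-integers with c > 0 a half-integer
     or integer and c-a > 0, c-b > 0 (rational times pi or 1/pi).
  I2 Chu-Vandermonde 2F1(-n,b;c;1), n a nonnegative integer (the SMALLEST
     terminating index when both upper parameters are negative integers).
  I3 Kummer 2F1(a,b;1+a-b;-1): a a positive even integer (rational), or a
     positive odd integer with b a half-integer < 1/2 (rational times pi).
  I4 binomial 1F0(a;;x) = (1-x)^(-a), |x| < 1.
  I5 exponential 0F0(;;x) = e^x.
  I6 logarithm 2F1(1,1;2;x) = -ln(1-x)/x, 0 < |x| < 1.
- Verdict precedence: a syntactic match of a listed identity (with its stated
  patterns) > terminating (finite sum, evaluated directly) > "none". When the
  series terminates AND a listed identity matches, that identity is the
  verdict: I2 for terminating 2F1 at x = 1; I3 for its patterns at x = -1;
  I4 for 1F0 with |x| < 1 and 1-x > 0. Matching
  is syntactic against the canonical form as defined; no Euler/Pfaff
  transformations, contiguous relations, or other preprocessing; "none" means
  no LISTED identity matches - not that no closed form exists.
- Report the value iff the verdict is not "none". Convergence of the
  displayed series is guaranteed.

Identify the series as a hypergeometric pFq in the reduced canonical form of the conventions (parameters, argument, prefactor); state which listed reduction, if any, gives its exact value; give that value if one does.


At argument 1/2: a 2F1 with upper {2/5, 3}, lower {11/5}, scaled by C = 5/9. Verdict: no listed reduction: x = 1/2 and upper {2/5, 3} fail every I1-I6 pattern.

Key step: from the first term 5/9: roots of the ratio polynomials (prefactor 5/9) are the negated parameters.
Term ratio: r(k) = (1/2) * (k+2/5) (k+3) / [(k+11/5) (k+1)] - poly over poly, x = (1/2) from leading terms; C = 5/9 at k = 0.


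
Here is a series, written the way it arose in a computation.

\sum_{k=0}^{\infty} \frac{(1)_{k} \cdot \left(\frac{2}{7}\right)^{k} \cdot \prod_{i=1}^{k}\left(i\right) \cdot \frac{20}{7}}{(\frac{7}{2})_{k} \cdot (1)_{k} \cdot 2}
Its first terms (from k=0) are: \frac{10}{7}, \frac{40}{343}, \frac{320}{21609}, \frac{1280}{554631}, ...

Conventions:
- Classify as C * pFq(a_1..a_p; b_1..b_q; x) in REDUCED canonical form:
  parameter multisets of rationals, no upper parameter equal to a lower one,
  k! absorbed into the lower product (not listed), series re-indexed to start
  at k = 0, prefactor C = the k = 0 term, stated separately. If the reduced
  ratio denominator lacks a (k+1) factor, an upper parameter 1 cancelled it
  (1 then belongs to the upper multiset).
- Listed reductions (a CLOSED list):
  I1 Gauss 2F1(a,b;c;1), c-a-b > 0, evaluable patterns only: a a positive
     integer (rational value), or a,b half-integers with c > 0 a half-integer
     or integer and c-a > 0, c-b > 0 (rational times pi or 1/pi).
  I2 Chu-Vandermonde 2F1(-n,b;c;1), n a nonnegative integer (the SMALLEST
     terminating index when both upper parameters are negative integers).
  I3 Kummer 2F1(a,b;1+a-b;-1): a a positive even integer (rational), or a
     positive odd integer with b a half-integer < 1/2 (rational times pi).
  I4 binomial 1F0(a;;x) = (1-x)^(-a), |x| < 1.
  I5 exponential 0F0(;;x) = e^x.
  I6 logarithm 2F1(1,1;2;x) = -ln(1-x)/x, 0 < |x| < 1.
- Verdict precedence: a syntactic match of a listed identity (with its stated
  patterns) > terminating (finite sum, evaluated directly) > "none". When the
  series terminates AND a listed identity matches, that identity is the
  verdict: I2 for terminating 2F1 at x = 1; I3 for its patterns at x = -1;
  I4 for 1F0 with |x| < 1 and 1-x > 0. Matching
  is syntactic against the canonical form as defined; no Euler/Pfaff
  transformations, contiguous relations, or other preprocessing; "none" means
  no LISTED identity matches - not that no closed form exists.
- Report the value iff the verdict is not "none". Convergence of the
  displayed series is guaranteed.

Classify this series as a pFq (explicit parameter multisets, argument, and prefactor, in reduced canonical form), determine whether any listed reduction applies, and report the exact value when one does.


With C = \frac{10}{7}: the canonical form is 2F1(1, 1; \frac{7}{2}; \frac{2}{7}). Verdict: none. A 2F1 with upper {1, 1} fits none of I1-I6 at x = \frac{2}{7}; the sum runs forever.

Key observation: with t_0 = \frac{10}{7}, the running product (C = 10/7, x = 2/7) telescopes to a rising factorial.
Consecutive-term ratio: r(k) = \frac{2}{7} * (k+1) (k+1) / [(k+\frac{7}{2}) (k+1)] - rational in k. x = \frac{2}{7}; t_0 = \frac{10}{7}; negate the roots.


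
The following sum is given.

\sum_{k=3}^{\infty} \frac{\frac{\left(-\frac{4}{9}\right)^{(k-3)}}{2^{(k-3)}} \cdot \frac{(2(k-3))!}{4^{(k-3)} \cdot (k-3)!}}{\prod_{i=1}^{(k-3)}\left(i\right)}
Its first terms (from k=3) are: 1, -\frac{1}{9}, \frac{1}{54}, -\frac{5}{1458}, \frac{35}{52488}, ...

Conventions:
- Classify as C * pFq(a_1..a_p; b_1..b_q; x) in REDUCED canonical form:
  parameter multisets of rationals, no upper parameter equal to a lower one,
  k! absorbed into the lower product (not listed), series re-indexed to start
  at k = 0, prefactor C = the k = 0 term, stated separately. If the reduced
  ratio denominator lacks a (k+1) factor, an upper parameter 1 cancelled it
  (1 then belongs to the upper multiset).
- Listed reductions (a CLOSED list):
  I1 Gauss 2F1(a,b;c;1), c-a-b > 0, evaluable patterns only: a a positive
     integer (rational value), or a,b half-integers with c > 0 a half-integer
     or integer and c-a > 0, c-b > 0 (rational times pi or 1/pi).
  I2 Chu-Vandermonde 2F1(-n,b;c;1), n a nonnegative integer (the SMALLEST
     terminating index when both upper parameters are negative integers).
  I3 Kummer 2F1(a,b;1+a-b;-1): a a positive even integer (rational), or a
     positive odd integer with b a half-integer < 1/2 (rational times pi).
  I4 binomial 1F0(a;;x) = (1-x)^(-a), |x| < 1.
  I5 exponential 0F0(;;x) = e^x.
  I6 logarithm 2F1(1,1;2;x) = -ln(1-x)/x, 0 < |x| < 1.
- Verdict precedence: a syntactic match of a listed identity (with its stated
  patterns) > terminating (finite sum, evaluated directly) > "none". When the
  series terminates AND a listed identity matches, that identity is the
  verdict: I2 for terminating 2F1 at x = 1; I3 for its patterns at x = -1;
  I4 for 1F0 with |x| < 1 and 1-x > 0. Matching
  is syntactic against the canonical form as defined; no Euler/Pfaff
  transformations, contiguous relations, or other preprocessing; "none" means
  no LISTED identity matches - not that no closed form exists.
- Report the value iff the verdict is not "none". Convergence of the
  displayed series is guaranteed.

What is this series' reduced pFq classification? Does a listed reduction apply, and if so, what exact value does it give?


With C = 1: the canonical form is 1F0(\frac{1}{2}; -; -\frac{2}{9}). Verdict (x = -\frac{2}{9}): the I4 binomial reduction applies (the 1F0 binomial series: exponent -1/2, x = -\frac{2}{9}). Its exact value is \left(\frac{11}{9}\right)^{-\frac{1}{2}}.

Structural cue: from the first term 1: the product of the first k integers (C = 1) is k!.
Term ratio: r(k) = -\frac{2}{9} * (k+\frac{1}{2}) / [(k+1)] ; factor over Q: parameters, x = -\frac{2}{9}, and C = 1.


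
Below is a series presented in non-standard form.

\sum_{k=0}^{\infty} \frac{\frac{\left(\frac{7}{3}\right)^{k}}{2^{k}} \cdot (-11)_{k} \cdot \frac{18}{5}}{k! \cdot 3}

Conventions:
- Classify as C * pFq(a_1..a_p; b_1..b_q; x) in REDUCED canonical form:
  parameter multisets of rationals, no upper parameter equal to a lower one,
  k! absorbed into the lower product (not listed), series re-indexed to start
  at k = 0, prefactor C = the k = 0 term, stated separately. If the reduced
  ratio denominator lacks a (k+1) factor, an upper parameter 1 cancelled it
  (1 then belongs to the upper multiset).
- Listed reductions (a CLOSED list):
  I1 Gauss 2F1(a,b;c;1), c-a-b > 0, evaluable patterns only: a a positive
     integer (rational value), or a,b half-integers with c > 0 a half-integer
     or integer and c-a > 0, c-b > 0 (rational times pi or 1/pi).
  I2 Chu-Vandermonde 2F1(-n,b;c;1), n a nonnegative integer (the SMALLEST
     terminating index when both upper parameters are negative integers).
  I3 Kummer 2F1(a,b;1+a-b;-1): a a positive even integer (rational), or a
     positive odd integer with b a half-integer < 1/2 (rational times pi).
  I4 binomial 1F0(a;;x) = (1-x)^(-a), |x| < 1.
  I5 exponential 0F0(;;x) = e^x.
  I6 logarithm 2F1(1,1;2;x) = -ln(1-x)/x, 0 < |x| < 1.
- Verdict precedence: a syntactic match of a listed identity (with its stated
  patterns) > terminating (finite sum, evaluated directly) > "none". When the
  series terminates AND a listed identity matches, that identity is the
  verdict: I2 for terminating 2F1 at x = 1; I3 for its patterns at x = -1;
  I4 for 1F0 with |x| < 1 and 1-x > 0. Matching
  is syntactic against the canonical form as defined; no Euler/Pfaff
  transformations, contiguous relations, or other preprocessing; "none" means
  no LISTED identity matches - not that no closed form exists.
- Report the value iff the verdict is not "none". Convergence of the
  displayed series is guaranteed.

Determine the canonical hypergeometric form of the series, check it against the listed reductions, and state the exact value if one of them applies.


Prefactor \frac{6}{5}, argument \frac{7}{6}: 1F0 with upper {-11} over lower {-}. Verdict: terminating - upper parameter -11 makes this a finite sum (last index 11), evaluated exactly. Its exact value is -\frac{1}{302330880}.

First insight: t_0 being \frac{6}{5}, the two k-th powers (C = 6/5) combine into one argument.
Term ratio: r(k) = \frac{7}{6} * (k-11) / [(k+1)] - rational; roots negated = parameters, x = \frac{7}{6}, C = \frac{6}{5}.


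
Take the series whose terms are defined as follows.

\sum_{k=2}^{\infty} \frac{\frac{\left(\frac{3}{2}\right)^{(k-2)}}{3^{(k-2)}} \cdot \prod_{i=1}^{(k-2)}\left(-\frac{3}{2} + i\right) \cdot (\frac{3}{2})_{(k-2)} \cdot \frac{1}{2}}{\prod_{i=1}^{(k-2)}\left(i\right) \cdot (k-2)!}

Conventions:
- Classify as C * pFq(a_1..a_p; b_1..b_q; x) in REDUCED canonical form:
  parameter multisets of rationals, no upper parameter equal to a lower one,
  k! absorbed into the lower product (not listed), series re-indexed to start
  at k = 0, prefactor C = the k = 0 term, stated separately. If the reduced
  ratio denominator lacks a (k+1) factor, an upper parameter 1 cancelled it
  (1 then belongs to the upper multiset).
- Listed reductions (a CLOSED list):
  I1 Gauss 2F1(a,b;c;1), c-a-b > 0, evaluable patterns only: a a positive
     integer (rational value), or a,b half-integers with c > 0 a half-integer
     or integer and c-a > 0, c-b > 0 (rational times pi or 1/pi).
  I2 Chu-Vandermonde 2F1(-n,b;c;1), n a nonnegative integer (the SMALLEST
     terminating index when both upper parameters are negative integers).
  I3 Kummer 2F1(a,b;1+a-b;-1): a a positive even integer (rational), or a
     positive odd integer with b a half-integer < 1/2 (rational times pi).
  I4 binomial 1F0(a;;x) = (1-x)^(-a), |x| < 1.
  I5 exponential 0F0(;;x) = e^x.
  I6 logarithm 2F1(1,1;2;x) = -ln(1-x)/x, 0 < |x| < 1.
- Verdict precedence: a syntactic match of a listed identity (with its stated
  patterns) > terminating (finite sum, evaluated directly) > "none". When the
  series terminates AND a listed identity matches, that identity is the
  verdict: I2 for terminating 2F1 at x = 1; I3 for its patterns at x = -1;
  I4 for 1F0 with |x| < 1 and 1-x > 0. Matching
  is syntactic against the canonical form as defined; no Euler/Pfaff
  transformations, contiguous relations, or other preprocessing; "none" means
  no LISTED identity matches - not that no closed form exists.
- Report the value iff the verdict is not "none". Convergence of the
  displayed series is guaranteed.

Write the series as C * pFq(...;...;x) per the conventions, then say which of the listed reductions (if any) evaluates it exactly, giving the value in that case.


This is \frac{1}{2} * 2F1(-\frac{1}{2}, \frac{3}{2}; 1; \frac{1}{2}) in reduced canonical form. Verdict: none. A 2F1 with upper {-\frac{1}{2}, \frac{3}{2}} fits none of I1-I6 at x = \frac{1}{2}; the sum runs forever.

Key observation: t_0 being \frac{1}{2}, the lower running product (C = 1/2) is a rising factorial.
Adjacent-term ratio: r(k) = \frac{1}{2} * (k-\frac{1}{2}) (k+\frac{3}{2}) / [(k+1) (k+1)] - rational in k. x = \frac{1}{2}; t_0 = \frac{1}{2}; negate the roots.


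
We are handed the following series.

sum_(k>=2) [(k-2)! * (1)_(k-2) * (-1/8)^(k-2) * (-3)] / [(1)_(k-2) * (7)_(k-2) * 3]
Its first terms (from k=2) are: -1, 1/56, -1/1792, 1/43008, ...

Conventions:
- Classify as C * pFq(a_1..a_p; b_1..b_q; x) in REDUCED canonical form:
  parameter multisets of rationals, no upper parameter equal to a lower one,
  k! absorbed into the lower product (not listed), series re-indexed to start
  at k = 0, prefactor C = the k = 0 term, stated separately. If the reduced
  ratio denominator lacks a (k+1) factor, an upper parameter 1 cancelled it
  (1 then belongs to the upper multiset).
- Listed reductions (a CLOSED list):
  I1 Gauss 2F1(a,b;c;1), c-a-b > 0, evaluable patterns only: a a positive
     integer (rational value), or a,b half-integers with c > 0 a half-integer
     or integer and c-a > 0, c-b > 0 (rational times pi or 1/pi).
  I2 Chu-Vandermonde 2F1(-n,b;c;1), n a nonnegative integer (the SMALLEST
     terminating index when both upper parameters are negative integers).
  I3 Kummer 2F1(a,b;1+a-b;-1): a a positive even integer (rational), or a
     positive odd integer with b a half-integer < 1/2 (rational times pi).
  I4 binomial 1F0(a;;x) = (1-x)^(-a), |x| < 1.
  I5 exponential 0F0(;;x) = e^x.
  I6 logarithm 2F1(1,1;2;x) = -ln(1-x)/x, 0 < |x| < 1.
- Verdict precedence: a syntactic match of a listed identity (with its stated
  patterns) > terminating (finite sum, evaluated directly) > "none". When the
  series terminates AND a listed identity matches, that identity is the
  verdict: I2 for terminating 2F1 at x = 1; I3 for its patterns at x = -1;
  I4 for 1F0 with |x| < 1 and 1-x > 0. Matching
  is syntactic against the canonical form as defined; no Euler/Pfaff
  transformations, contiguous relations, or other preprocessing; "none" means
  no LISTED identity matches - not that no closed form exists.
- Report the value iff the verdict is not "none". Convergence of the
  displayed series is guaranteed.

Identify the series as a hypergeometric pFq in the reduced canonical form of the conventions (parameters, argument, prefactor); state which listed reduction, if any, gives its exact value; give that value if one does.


Canonical form: C = -1 times 2F1 with upper {1, 1}, lower {7}, x = -1/8. Verdict: none. No listed pattern accepts 2F1(1, 1; 7; -1/8).

Structural cue: t_0 being -1, the factorial ratio (prefactor -1) (k+a-1)!/(a-1)! is a rising factorial (a)_k.
Step ratio: r(k) = (-1/8) * (k+1) (k+1) / [(k+7) (k+1)] - poly over poly, x = (-1/8) from leading terms; C = -1 at k = 0.


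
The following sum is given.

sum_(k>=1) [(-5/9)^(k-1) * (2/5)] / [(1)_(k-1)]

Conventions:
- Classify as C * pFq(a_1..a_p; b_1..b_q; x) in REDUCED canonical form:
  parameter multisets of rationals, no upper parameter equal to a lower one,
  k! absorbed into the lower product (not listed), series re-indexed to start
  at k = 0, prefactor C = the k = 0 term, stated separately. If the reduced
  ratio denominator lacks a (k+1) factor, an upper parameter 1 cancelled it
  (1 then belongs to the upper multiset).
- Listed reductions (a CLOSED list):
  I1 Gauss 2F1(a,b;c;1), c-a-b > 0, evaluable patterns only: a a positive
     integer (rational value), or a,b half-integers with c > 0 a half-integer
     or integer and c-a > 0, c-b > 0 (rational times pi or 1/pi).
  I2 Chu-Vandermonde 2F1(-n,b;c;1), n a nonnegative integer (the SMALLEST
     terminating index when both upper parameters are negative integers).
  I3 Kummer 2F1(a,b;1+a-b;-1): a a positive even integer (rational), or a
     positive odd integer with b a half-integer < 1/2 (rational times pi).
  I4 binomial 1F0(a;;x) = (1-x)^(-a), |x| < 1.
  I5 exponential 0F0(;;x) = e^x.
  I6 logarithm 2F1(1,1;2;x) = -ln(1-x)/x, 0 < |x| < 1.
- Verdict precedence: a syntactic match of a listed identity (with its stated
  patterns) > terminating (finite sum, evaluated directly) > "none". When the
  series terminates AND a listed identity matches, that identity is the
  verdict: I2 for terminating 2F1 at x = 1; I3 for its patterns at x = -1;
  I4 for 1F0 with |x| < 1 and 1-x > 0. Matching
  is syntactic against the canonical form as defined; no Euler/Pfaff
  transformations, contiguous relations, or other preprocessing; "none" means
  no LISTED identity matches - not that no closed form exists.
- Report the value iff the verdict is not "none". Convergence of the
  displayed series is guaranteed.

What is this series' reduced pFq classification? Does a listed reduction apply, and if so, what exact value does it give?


At argument -5/9: a 0F0 with upper {-}, lower {-}, scaled by C = 2/5. Verdict: the I5 exponential reduction applies (the 0F0 exponential series at x = -5/9). Its exact value is (2/5) * e^(-5/9).

The tell: x = (-5/9) and (1)_k (prefactor 2/5) is k! itself.
Adjacent-term ratio: r(k) = (-5/9) * 1 / [(k+1)] - rational; roots negated = parameters, x = (-5/9), C = 2/5.


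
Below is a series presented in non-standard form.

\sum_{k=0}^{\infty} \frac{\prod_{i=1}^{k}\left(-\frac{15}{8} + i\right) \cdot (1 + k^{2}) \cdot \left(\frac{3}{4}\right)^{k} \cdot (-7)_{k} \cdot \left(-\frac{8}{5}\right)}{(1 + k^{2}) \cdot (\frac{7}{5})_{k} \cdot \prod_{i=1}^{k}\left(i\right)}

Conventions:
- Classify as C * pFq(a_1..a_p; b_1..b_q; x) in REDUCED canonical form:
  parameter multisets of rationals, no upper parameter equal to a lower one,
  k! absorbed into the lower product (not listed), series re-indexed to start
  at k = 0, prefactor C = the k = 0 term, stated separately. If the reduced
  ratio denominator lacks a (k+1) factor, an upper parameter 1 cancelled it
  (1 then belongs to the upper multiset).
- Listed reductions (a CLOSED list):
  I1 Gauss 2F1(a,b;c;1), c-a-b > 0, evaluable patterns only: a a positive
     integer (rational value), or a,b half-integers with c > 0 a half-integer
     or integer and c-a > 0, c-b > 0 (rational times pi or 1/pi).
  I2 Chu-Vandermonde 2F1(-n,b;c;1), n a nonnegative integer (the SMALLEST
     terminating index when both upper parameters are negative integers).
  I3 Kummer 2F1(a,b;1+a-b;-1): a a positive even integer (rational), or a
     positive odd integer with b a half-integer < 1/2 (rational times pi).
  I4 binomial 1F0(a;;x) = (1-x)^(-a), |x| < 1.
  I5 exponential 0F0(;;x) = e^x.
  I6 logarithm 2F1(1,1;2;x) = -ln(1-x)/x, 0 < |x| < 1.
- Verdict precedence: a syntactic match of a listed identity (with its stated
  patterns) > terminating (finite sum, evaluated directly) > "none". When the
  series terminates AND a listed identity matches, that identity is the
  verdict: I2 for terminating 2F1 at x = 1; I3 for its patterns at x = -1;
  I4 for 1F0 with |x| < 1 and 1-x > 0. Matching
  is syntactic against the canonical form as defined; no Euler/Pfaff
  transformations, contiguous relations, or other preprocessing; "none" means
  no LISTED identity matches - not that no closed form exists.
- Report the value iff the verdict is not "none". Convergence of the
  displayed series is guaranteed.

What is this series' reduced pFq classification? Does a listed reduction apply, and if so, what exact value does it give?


x = \frac{3}{4} here; the reduced form reads 2F1, upper {-7, -\frac{7}{8}}, lower {\frac{7}{5}}, C = -\frac{8}{5}. Verdict: terminating at k = 7: the factor (-7)_k kills every later term; summing the 8 survivors is exact. Sum: -\frac{244105568016426407}{38037604762910720}.

Key step: t_0 = -\frac{8}{5} here, and the product of the first k integers (C = -8/5, x = 3/4) is k!.
Ratio: r(k) = \frac{3}{4} * (k-7) (k-\frac{7}{8}) / [(k+\frac{7}{5}) (k+1)] ; factor over Q: parameters, x = \frac{3}{4}, and C = -\frac{8}{5}.


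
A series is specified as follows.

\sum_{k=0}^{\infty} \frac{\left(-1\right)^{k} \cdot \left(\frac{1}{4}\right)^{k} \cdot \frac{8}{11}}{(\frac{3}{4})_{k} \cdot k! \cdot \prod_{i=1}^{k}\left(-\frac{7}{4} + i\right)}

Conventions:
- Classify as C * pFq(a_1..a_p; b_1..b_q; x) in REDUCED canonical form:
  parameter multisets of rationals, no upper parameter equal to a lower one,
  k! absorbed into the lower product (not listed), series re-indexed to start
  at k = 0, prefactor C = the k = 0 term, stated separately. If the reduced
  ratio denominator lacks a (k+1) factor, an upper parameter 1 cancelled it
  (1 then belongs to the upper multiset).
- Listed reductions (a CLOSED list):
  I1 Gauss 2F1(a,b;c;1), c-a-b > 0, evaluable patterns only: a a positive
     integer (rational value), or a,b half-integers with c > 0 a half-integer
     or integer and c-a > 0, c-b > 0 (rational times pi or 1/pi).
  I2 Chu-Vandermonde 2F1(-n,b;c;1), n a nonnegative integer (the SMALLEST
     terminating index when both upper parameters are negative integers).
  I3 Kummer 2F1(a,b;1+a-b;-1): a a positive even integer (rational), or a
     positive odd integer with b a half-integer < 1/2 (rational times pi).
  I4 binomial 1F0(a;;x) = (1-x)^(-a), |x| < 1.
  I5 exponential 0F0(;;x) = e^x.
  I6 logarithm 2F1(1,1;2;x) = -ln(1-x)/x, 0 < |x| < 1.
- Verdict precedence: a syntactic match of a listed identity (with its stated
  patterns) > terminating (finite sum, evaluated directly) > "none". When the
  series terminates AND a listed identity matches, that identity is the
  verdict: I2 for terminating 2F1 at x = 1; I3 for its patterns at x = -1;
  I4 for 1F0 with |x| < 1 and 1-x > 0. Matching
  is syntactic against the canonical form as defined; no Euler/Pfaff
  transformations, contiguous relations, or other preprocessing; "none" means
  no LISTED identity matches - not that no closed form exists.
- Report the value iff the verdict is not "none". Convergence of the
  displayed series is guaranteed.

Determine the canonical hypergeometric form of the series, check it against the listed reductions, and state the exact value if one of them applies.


The series (x = -\frac{1}{4}) is 0F2: upper {-}, lower {-\frac{3}{4}, \frac{3}{4}}, prefactor \frac{8}{11}. Verdict: none here - no I1-I6 shape fits x = -\frac{1}{4} with lower {-\frac{3}{4}, \frac{3}{4}}.

Key observation: t_0 being \frac{8}{11}, the lower running product (C = 8/11) is a rising factorial.
Term ratio: r(k) = -\frac{1}{4} * 1 / [(k-\frac{3}{4}) (k+\frac{3}{4}) (k+1)] ; factor over Q: parameters, x = -\frac{1}{4}, and C = \frac{8}{11}.


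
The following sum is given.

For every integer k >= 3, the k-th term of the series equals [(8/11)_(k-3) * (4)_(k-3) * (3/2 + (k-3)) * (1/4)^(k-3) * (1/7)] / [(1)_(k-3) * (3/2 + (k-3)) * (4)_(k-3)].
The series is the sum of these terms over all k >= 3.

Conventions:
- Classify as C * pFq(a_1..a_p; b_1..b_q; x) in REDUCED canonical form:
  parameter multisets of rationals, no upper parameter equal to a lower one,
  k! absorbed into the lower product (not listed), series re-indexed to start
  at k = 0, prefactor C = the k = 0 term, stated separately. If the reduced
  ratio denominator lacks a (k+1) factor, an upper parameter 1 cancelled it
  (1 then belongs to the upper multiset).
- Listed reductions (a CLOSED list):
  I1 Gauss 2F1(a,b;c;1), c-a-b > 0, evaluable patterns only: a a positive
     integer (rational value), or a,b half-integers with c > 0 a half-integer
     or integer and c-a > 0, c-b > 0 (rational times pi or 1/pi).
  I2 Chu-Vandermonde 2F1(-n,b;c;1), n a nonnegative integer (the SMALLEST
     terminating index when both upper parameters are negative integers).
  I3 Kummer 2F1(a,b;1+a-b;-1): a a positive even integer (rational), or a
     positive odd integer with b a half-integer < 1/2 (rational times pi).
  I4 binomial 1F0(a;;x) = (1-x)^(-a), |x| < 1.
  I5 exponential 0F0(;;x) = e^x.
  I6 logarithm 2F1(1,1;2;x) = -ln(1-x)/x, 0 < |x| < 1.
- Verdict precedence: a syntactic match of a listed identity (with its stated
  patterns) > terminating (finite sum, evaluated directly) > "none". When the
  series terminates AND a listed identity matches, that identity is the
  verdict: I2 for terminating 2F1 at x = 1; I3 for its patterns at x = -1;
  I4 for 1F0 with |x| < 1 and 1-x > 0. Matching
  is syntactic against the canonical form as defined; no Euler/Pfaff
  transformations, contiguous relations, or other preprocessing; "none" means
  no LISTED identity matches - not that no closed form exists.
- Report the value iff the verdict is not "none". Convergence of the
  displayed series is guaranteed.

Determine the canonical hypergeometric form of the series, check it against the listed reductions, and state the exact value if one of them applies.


Key observation: t_0 being 1/7, striking the common factor k + 3/2 reduces the term (C = 1/7).
Adjacent-term ratio: r(k) = (1/4) * (k+8/11) / [(k+1)] - rational in k, leading ratio (1/4); with t_0 = 1/7, classification follows.

Reduced: x = 1/4, 1F0, upper = {8/11}, lower = {-}, C = 1/7. Verdict at x = 1/4: binomial (I4) matches (the 1F0 binomial series: exponent -8/11, x = 1/4). Exact value: (1/7) * (3/4)^(-8/11).


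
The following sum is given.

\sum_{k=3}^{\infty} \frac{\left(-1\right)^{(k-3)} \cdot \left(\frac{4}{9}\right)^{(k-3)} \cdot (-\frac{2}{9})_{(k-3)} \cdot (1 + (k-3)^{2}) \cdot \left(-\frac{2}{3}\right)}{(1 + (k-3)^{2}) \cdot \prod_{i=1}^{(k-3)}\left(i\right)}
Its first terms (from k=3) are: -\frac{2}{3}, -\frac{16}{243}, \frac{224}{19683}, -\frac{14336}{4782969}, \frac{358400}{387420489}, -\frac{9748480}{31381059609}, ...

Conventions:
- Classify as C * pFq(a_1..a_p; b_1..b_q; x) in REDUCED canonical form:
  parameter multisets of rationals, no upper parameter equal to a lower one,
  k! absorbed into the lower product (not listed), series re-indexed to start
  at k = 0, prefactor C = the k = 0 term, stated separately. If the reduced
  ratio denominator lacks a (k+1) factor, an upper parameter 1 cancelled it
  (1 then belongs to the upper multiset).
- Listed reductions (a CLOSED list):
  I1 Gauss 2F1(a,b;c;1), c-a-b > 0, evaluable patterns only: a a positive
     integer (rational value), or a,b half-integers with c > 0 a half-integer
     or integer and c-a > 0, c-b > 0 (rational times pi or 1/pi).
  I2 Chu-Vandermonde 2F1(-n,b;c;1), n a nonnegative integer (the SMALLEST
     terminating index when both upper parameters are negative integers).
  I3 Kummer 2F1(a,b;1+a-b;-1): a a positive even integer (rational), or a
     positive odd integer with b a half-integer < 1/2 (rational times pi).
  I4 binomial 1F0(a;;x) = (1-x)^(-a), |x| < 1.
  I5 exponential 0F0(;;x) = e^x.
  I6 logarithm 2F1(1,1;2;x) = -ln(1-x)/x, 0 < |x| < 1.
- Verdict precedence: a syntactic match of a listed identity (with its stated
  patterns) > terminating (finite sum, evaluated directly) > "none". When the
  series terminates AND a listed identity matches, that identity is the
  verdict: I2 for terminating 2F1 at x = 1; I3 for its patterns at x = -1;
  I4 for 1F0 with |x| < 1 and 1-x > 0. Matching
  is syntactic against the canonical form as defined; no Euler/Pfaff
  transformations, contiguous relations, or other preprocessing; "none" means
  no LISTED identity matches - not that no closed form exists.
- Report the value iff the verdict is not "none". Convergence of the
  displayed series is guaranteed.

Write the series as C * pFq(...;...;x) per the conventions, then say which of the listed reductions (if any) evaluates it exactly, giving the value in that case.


Canonical form: C = -\frac{2}{3} times 1F0 with upper {-\frac{2}{9}}, lower {-}, x = -\frac{4}{9}. Verdict (x = -\frac{4}{9}): binomial (I4) applies (the 1F0 binomial series: exponent 2/9, x = -\frac{4}{9}). Sum: \left(-\frac{2}{3}\right) \cdot \left(\frac{13}{9}\right)^{\frac{2}{9}}.

Structural cue: with t_0 = -\frac{2}{3}, the (-1)^k factor (C = -2/3) folds into the argument's sign.
Adjacent-term ratio: r(k) = -\frac{4}{9} * (k-\frac{2}{9}) / [(k+1)] - poly over poly, x = -\frac{4}{9} from leading terms; C = -\frac{2}{3} at k = 0.
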